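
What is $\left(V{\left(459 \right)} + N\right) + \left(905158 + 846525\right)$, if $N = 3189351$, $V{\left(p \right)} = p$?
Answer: $4941493$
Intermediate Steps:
$\left(V{\left(459 \right)} + N\right) + \left(905158 + 846525\right) = \left(459 + 3189351\right) + \left(905158 + 846525\right) = 3189810 + 1751683 = 4941493$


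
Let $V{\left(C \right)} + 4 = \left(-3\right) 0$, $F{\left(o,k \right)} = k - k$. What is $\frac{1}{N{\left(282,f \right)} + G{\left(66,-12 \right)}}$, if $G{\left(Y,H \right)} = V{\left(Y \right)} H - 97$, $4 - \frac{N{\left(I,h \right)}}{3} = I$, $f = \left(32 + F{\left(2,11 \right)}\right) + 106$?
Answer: $- \frac{1}{883} \approx -0.0011325$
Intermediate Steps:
$F{\left(o,k \right)} = 0$
$f = 138$ ($f = \left(32 + 0\right) + 106 = 32 + 106 = 138$)
$V{\left(C \right)} = -4$ ($V{\left(C \right)} = -4 - 0 = -4 + 0 = -4$)
$N{\left(I,h \right)} = 12 - 3 I$
$G{\left(Y,H \right)} = -97 - 4 H$ ($G{\left(Y,H \right)} = - 4 H - 97 = -97 - 4 H$)
$\frac{1}{N{\left(282,f \right)} + G{\left(66,-12 \right)}} = \frac{1}{\left(12 - 846\right) - 49} = \frac{1}{\left(12 - 846\right) + \left(-97 + 48\right)} = \frac{1}{-834 - 49} = \frac{1}{-883} = - \frac{1}{883}$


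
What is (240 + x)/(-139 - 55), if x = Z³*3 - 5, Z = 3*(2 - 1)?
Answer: -158/97 ≈ -1.6289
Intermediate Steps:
Z = 3 (Z = 3*1 = 3)
x = 76 (x = 3³*3 - 5 = 27*3 - 5 = 81 - 5 = 76)
(240 + x)/(-139 - 55) = (240 + 76)/(-139 - 55) = 316/(-194) = 316*(-1/194) = -158/97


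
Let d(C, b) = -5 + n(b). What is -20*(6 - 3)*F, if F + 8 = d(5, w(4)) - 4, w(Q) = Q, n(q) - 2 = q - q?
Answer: 900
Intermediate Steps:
n(q) = 2 (n(q) = 2 + (q - q) = 2 + 0 = 2)
d(C, b) = -3 (d(C, b) = -5 + 2 = -3)
F = -15 (F = -8 + (-3 - 4) = -8 - 7 = -15)
-20*(6 - 3)*F = -20*(6 - 3)*(-15) = -60*(-15) = -20*(-45) = 900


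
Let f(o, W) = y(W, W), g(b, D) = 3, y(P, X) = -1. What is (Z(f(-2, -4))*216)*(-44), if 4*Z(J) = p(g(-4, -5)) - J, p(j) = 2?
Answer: -7128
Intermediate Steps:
f(o, W) = -1
Z(J) = ½ - J/4 (Z(J) = (2 - J)/4 = ½ - J/4)
(Z(f(-2, -4))*216)*(-44) = ((½ - ¼*(-1))*216)*(-44) = ((½ + ¼)*216)*(-44) = ((¾)*216)*(-44) = 162*(-44) = -7128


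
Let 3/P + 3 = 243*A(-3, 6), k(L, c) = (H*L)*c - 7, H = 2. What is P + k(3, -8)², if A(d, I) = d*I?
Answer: 4413474/1459 ≈ 3025.0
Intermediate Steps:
k(L, c) = -7 + 2*L*c (k(L, c) = (2*L)*c - 7 = 2*L*c - 7 = -7 + 2*L*c)
A(d, I) = I*d
P = -1/1459 (P = 3/(-3 + 243*(6*(-3))) = 3/(-3 + 243*(-18)) = 3/(-3 - 4374) = 3/(-4377) = 3*(-1/4377) = -1/1459 ≈ -0.00068540)
P + k(3, -8)² = -1/1459 + (-7 + 2*3*(-8))² = -1/1459 + (-7 - 48)² = -1/1459 + (-55)² = -1/1459 + 3025 = 4413474/1459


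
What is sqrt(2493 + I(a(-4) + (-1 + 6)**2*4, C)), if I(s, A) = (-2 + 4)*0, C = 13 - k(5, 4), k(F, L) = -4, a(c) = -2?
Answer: 3*sqrt(277) ≈ 49.930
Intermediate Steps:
C = 17 (C = 13 - 1*(-4) = 13 + 4 = 17)
I(s, A) = 0 (I(s, A) = 2*0 = 0)
sqrt(2493 + I(a(-4) + (-1 + 6)**2*4, C)) = sqrt(2493 + 0) = sqrt(2493) = 3*sqrt(277)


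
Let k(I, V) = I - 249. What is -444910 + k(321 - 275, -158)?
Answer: -445113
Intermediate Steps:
k(I, V) = -249 + I
-444910 + k(321 - 275, -158) = -444910 + (-249 + (321 - 275)) = -444910 + (-249 + 46) = -444910 - 203 = -445113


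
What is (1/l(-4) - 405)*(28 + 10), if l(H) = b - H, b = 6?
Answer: -76931/5 ≈ -15386.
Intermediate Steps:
l(H) = 6 - H
(1/l(-4) - 405)*(28 + 10) = (1/(6 - 1*(-4)) - 405)*(28 + 10) = (1/(6 + 4) - 405)*38 = (1/10 - 405)*38 = (⅒ - 405)*38 = -4049/10*38 = -76931/5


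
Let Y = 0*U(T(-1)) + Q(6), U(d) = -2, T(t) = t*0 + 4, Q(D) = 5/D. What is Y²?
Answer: 25/36 ≈ 0.69444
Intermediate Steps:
T(t) = 4 (T(t) = 0 + 4 = 4)
Y = ⅚ (Y = 0*(-2) + 5/6 = 0 + 5*(⅙) = 0 + ⅚ = ⅚ ≈ 0.83333)
Y² = (⅚)² = 25/36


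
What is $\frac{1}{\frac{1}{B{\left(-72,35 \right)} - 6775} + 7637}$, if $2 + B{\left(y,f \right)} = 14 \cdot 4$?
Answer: $\frac{6721}{51328276} \approx 0.00013094$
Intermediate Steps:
$B{\left(y,f \right)} = 54$ ($B{\left(y,f \right)} = -2 + 14 \cdot 4 = -2 + 56 = 54$)
$\frac{1}{\frac{1}{B{\left(-72,35 \right)} - 6775} + 7637} = \frac{1}{\frac{1}{54 - 6775} + 7637} = \frac{1}{\frac{1}{-6721} + 7637} = \frac{1}{- \frac{1}{6721} + 7637} = \frac{1}{\frac{51328276}{6721}} = \frac{6721}{51328276}$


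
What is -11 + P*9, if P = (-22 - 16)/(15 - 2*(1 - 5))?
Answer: -595/23 ≈ -25.870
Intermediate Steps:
P = -38/23 (P = -38/(15 - 2*(-4)) = -38/(15 + 8) = -38/23 ≈ -1.6522)
-11 + P*9 = -11 - 38/23*9 = -11 - 342/23 = -595/23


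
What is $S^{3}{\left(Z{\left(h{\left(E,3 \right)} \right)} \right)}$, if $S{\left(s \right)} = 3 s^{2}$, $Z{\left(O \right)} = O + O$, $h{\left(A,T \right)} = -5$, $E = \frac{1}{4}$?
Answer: $27000000$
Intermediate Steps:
$E = \frac{1}{4} \approx 0.25$
$Z{\left(O \right)} = 2 O$
$S^{3}{\left(Z{\left(h{\left(E,3 \right)} \right)} \right)} = \left(3 \left(2 \left(-5\right)\right)^{2}\right)^{3} = \left(3 \left(-10\right)^{2}\right)^{3} = \left(3 \cdot 100\right)^{3} = 300^{3} = 27000000$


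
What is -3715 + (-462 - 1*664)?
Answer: -4841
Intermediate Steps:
-3715 + (-462 - 1*664) = -3715 + (-462 - 664) = -3715 - 1126 = -4841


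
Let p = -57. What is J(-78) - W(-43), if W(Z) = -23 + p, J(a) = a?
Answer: 2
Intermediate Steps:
W(Z) = -80 (W(Z) = -23 - 57 = -80)
J(-78) - W(-43) = -78 - 1*(-80) = -78 + 80 = 2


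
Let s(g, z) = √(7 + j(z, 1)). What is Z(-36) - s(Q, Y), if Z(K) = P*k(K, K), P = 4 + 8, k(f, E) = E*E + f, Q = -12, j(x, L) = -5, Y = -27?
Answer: 15120 - √2 ≈ 15119.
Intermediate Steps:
k(f, E) = f + E² (k(f, E) = E² + f = f + E²)
s(g, z) = √2 (s(g, z) = √(7 - 5) = √2)
P = 12
Z(K) = 12*K + 12*K² (Z(K) = 12*(K + K²) = 12*K + 12*K²)
Z(-36) - s(Q, Y) = 12*(-36)*(1 - 36) - √2 = 12*(-36)*(-35) - √2 = 15120 - √2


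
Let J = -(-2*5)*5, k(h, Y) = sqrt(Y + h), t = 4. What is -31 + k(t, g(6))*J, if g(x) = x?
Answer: -31 + 50*sqrt(10) ≈ 127.11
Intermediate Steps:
J = 50 (J = -(-10)*5 = -1*(-50) = 50)
-31 + k(t, g(6))*J = -31 + sqrt(6 + 4)*50 = -31 + sqrt(10)*50 = -31 + 50*sqrt(10)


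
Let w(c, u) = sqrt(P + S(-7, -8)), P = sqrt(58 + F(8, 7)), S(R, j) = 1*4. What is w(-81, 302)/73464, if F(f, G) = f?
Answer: sqrt(4 + sqrt(66))/73464 ≈ 4.7397e-5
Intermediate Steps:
S(R, j) = 4
P = sqrt(66) (P = sqrt(58 + 8) = sqrt(66) ≈ 8.1240)
w(c, u) = sqrt(4 + sqrt(66)) (w(c, u) = sqrt(sqrt(66) + 4) = sqrt(4 + sqrt(66)))
w(-81, 302)/73464 = sqrt(4 + sqrt(66))/73464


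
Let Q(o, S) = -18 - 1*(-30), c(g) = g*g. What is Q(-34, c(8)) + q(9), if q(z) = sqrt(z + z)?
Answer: 12 + 3*sqrt(2) ≈ 16.243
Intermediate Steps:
c(g) = g**2
Q(o, S) = 12 (Q(o, S) = -18 + 30 = 12)
q(z) = sqrt(2)*sqrt(z) (q(z) = sqrt(2*z) = sqrt(2)*sqrt(z))
Q(-34, c(8)) + q(9) = 12 + sqrt(2)*sqrt(9) = 12 + sqrt(2)*3 = 12 + 3*sqrt(2)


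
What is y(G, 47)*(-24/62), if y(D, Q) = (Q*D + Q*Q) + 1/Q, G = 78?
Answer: -3313512/1457 ≈ -2274.2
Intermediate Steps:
y(D, Q) = 1/Q + Q² + D*Q (y(D, Q) = (D*Q + Q²) + 1/Q = (Q² + D*Q) + 1/Q = 1/Q + Q² + D*Q)
y(G, 47)*(-24/62) = ((1 + 47²*(78 + 47))/47)*(-24/62) = ((1 + 2209*125)/47)*(-24*1/62) = ((1 + 276125)/47)*(-12/31) = ((1/47)*276126)*(-12/31) = (276126/47)*(-12/31) = -3313512/1457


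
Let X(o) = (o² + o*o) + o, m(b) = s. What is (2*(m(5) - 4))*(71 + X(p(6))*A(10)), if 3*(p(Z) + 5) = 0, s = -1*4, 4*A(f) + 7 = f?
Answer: -1676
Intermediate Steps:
A(f) = -7/4 + f/4
s = -4
p(Z) = -5 (p(Z) = -5 + (⅓)*0 = -5 + 0 = -5)
m(b) = -4
X(o) = o + 2*o² (X(o) = (o² + o²) + o = 2*o² + o = o + 2*o²)
(2*(m(5) - 4))*(71 + X(p(6))*A(10)) = (2*(-4 - 4))*(71 + (-5*(1 + 2*(-5)))*(-7/4 + (¼)*10)) = (2*(-8))*(71 + (-5*(1 - 10))*(-7/4 + 5/2)) = -16*(71 - 5*(-9)*(¾)) = -16*(71 + 45*(¾)) = -16*(71 + 135/4) = -16*419/4 = -1676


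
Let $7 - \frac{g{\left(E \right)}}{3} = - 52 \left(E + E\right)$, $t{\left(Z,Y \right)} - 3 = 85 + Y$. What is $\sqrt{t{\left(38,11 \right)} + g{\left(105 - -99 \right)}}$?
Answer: $2 \sqrt{15942} \approx 252.52$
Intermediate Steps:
$t{\left(Z,Y \right)} = 88 + Y$ ($t{\left(Z,Y \right)} = 3 + \left(85 + Y\right) = 88 + Y$)
$g{\left(E \right)} = 21 + 312 E$ ($g{\left(E \right)} = 21 - 3 \left(- 52 \left(E + E\right)\right) = 21 - 3 \left(- 52 \cdot 2 E\right) = 21 - 3 \left(- 104 E\right) = 21 + 312 E$)
$\sqrt{t{\left(38,11 \right)} + g{\left(105 - -99 \right)}} = \sqrt{\left(88 + 11\right) + \left(21 + 312 \left(105 - -99\right)\right)} = \sqrt{99 + \left(21 + 312 \left(105 + 99\right)\right)} = \sqrt{99 + \left(21 + 312 \cdot 204\right)} = \sqrt{99 + \left(21 + 63648\right)} = \sqrt{99 + 63669} = \sqrt{63768} = 2 \sqrt{15942}$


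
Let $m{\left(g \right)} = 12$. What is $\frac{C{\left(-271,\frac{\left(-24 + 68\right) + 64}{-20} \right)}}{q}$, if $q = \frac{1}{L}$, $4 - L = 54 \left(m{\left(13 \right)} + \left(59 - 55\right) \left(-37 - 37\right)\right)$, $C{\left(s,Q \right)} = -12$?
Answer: $-184080$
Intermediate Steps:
$L = 15340$ ($L = 4 - 54 \left(12 + \left(59 - 55\right) \left(-37 - 37\right)\right) = 4 - 54 \left(12 + 4 \left(-74\right)\right) = 4 - 54 \left(12 - 296\right) = 4 - 54 \left(-284\right) = 4 - -15336 = 4 + 15336 = 15340$)
$q = \frac{1}{15340} \approx 6.5189 \cdot 10^{-5}$
$\frac{C{\left(-271,\frac{\left(-24 + 68\right) + 64}{-20} \right)}}{q} = - 12 \frac{1}{\frac{1}{15340}} = \left(-12\right) 15340 = -184080$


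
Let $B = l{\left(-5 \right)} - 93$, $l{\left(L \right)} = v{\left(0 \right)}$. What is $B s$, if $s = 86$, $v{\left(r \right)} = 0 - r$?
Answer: $-7998$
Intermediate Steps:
$v{\left(r \right)} = - r$
$l{\left(L \right)} = 0$ ($l{\left(L \right)} = \left(-1\right) 0 = 0$)
$B = -93$ ($B = 0 - 93 = -93$)
$B s = \left(-93\right) 86 = -7998$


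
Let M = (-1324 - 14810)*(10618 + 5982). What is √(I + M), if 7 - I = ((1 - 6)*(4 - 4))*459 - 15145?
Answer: 4*I*√16738078 ≈ 16365.0*I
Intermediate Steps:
M = -267824400 (M = -16134*16600 = -267824400)
I = 15152 (I = 7 - (((1 - 6)*(4 - 4))*459 - 15145) = 7 - (-5*0*459 - 15145) = 7 - (0*459 - 15145) = 7 - (0 - 15145) = 7 - 1*(-15145) = 7 + 15145 = 15152)
√(I + M) = √(15152 - 267824400) = √(-267809248) = 4*I*√16738078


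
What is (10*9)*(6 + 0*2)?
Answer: 540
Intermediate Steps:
(10*9)*(6 + 0*2) = 90*(6 + 0) = 90*6 = 540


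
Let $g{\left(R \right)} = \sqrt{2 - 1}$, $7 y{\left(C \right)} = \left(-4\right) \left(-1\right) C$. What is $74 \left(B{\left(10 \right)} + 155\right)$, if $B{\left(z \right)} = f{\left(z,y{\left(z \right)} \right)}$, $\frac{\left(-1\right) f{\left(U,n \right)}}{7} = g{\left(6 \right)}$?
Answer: $10952$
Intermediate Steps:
$y{\left(C \right)} = \frac{4 C}{7}$ ($y{\left(C \right)} = \frac{\left(-4\right) \left(-1\right) C}{7} = \frac{4 C}{7}$)
$g{\left(R \right)} = 1$ ($g{\left(R \right)} = \sqrt{1} = 1$)
$f{\left(U,n \right)} = -7$ ($f{\left(U,n \right)} = \left(-7\right) 1 = -7$)
$B{\left(z \right)} = -7$
$74 \left(B{\left(10 \right)} + 155\right) = 74 \left(-7 + 155\right) = 74 \cdot 148 = 10952$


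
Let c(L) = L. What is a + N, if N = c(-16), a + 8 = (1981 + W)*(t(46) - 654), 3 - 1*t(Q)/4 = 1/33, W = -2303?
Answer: 6822388/33 ≈ 2.0674e+5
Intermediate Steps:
t(Q) = 392/33 (t(Q) = 12 - 4/33 = 392/33)
a = 6822916/33 (a = -8 + (1981 - 2303)*(392/33 - 654) = -8 - 322*(-21190/33) = -8 + 6823180/33 = 6822916/33 ≈ 2.0676e+5)
N = -16
a + N = 6822916/33 - 16 = 6822388/33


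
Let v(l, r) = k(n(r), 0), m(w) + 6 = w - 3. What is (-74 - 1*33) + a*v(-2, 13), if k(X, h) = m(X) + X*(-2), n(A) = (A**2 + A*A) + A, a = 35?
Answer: -12707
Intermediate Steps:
m(w) = -9 + w (m(w) = -6 + (w - 3) = -6 + (-3 + w) = -9 + w)
n(A) = A + 2*A**2 (n(A) = (A**2 + A**2) + A = 2*A**2 + A = A + 2*A**2)
k(X, h) = -9 - X (k(X, h) = (-9 + X) + X*(-2) = (-9 + X) - 2*X = -9 - X)
v(l, r) = -9 - r*(1 + 2*r)
(-74 - 1*33) + a*v(-2, 13) = (-74 - 1*33) + 35*(-9 - 1*13*(1 + 2*13)) = (-74 - 33) + 35*(-9 - 1*13*(1 + 26)) = -107 + 35*(-9 - 1*13*27) = -107 + 35*(-9 - 351) = -107 + 35*(-360) = -107 - 12600 = -12707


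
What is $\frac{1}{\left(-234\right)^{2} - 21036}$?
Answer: $\frac{1}{33720} \approx 2.9656 \cdot 10^{-5}$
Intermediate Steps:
$\frac{1}{\left(-234\right)^{2} - 21036} = \frac{1}{54756 - 21036} = \frac{1}{33720}$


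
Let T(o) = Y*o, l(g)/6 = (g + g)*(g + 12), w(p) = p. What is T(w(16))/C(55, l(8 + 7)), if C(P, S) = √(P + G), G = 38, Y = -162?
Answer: -864*√93/31 ≈ -268.78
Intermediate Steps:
l(g) = 12*g*(12 + g) (l(g) = 6*((g + g)*(g + 12)) = 6*((2*g)*(12 + g)) = 6*(2*g*(12 + g)) = 12*g*(12 + g))
C(P, S) = √(38 + P) (C(P, S) = √(P + 38) = √(38 + P))
T(o) = -162*o
T(w(16))/C(55, l(8 + 7)) = (-162*16)/(√(38 + 55)) = -2592*√93/93 = -864*√93/31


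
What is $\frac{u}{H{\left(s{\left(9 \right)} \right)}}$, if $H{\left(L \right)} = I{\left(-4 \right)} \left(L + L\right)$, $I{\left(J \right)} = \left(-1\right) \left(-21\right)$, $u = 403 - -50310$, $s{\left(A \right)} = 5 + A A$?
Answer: $\frac{50713}{3612} \approx 14.04$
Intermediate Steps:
$s{\left(A \right)} = 5 + A^{2}$
$u = 50713$ ($u = 403 + 50310 = 50713$)
$I{\left(J \right)} = 21$
$H{\left(L \right)} = 42 L$ ($H{\left(L \right)} = 21 \left(L + L\right) = 21 \cdot 2 L = 42 L$)
$\frac{u}{H{\left(s{\left(9 \right)} \right)}} = \frac{50713}{42 \left(5 + 9^{2}\right)} = \frac{50713}{42 \left(5 + 81\right)} = \frac{50713}{42 \cdot 86} = \frac{50713}{3612}$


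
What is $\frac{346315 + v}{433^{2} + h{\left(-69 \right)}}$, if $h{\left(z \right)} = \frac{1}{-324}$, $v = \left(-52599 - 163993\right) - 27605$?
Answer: $\frac{33086232}{60746435} \approx 0.54466$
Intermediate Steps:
$v = -244197$ ($v = -216592 - 27605 = -244197$)
$h{\left(z \right)} = - \frac{1}{324}$
$\frac{346315 + v}{433^{2} + h{\left(-69 \right)}} = \frac{346315 - 244197}{433^{2} - \frac{1}{324}} = \frac{102118}{187489 - \frac{1}{324}} = \frac{102118}{\frac{60746435}{324}} = 102118 \cdot \frac{324}{60746435} = \frac{33086232}{60746435}$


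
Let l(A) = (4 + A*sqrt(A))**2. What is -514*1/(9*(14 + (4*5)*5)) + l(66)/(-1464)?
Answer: -6161246/31293 - 22*sqrt(66)/61 ≈ -199.82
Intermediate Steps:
l(A) = (4 + A**(3/2))**2
-514*1/(9*(14 + (4*5)*5)) + l(66)/(-1464) = -514*1/(9*(14 + (4*5)*5)) + (4 + 66**(3/2))**2/(-1464) = -514*1/(9*(14 + 20*5)) + (4 + 66*sqrt(66))**2*(-1/1464) = -514*1/(9*(14 + 100)) - (4 + 66*sqrt(66))**2/1464 = -514/(114*9) - (4 + 66*sqrt(66))**2/1464 = -514/1026 - (4 + 66*sqrt(66))**2/1464 = -514*1/1026 - (4 + 66*sqrt(66))**2/1464 = -257/513 - (4 + 66*sqrt(66))**2/1464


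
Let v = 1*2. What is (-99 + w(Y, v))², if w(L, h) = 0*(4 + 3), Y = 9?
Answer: 9801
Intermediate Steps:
v = 2
w(L, h) = 0 (w(L, h) = 0*7 = 0)
(-99 + w(Y, v))² = (-99 + 0)² = (-99)² = 9801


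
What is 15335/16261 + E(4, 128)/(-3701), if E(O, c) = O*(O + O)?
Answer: 56234483/60181961 ≈ 0.93441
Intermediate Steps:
E(O, c) = 2*O² (E(O, c) = O*(2*O) = 2*O²)
15335/16261 + E(4, 128)/(-3701) = 15335/16261 + (2*4²)/(-3701) = 15335*(1/16261) + (2*16)*(-1/3701) = 15335/16261 + 32*(-1/3701) = 15335/16261 - 32/3701 = 56234483/60181961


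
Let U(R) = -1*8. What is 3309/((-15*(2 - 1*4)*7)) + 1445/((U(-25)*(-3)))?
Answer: 63811/840 ≈ 75.965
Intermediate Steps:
U(R) = -8
3309/((-15*(2 - 1*4)*7)) + 1445/((U(-25)*(-3))) = 3309/((-15*(2 - 1*4)*7)) + 1445/((-8*(-3))) = 3309/((-15*(2 - 4)*7)) + 1445/24 = 3309/((-15*(-2)*7)) + 1445*(1/24) = 3309/((30*7)) + 1445/24 = 3309/210 + 1445/24 = 3309*(1/210) + 1445/24 = 1103/70 + 1445/24 = 63811/840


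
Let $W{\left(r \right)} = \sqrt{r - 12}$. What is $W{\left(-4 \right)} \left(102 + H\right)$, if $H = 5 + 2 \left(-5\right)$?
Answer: $388 i \approx 388.0 i$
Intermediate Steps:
$H = -5$ ($H = 5 - 10 = -5$)
$W{\left(r \right)} = \sqrt{-12 + r}$
$W{\left(-4 \right)} \left(102 + H\right) = \sqrt{-12 - 4} \left(102 - 5\right) = \sqrt{-16} \cdot 97 = 4 i 97 = 388 i$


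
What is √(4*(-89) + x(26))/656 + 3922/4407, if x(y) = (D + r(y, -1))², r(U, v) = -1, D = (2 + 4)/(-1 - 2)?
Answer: 3922/4407 + I*√347/656 ≈ 0.88995 + 0.028396*I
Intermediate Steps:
D = -2 (D = 6/(-3) = 6*(-⅓) = -2)
x(y) = 9 (x(y) = (-2 - 1)² = (-3)² = 9)
√(4*(-89) + x(26))/656 + 3922/4407 = √(4*(-89) + 9)/656 + 3922/4407 = √(-356 + 9)*(1/656) + 3922*(1/4407) = √(-347)*(1/656) + 3922/4407 = (I*√347)*(1/656) + 3922/4407 = I*√347/656 + 3922/4407 = 3922/4407 + I*√347/656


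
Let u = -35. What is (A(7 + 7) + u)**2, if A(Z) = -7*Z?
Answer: 17689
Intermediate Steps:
(A(7 + 7) + u)**2 = (-7*(7 + 7) - 35)**2 = (-7*14 - 35)**2 = (-98 - 35)**2 = (-133)**2 = 17689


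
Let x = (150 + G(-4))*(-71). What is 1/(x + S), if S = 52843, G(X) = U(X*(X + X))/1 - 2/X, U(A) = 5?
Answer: 2/83605 ≈ 2.3922e-5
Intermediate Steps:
G(X) = 5 - 2/X (G(X) = 5/1 - 2/X = 5*1 - 2/X = 5 - 2/X)
x = -22081/2 (x = (150 + (5 - 2/(-4)))*(-71) = (150 + (5 - 2*(-¼)))*(-71) = (150 + (5 + ½))*(-71) = (150 + 11/2)*(-71) = (311/2)*(-71) = -22081/2 ≈ -11041.)
1/(x + S) = 1/(-22081/2 + 52843) = 1/(83605/2) = 2/83605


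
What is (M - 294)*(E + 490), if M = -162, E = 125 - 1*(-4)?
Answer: -282264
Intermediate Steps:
E = 129 (E = 125 + 4 = 129)
(M - 294)*(E + 490) = (-162 - 294)*(129 + 490) = -456*619 = -282264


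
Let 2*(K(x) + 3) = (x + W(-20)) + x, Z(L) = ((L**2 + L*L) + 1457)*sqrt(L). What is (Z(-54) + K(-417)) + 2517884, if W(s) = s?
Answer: 2517454 + 21867*I*sqrt(6) ≈ 2.5175e+6 + 53563.0*I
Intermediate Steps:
Z(L) = sqrt(L)*(1457 + 2*L**2) (Z(L) = ((L**2 + L**2) + 1457)*sqrt(L) = (2*L**2 + 1457)*sqrt(L) = (1457 + 2*L**2)*sqrt(L) = sqrt(L)*(1457 + 2*L**2))
K(x) = -13 + x (K(x) = -3 + ((x - 20) + x)/2 = -3 + ((-20 + x) + x)/2 = -3 + (-20 + 2*x)/2 = -3 + (-10 + x) = -13 + x)
(Z(-54) + K(-417)) + 2517884 = (sqrt(-54)*(1457 + 2*(-54)**2) + (-13 - 417)) + 2517884 = ((3*I*sqrt(6))*(1457 + 2*2916) - 430) + 2517884 = ((3*I*sqrt(6))*(1457 + 5832) - 430) + 2517884 = ((3*I*sqrt(6))*7289 - 430) + 2517884 = (21867*I*sqrt(6) - 430) + 2517884 = (-430 + 21867*I*sqrt(6)) + 2517884 = 2517454 + 21867*I*sqrt(6)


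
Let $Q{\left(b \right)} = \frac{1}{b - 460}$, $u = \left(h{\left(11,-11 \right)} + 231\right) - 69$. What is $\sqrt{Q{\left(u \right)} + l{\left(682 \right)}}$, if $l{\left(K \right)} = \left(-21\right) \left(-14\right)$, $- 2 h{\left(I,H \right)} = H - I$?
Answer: $\frac{\sqrt{24216199}}{287} \approx 17.146$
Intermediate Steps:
$h{\left(I,H \right)} = \frac{I}{2} - \frac{H}{2}$ ($h{\left(I,H \right)} = - \frac{H - I}{2} = \frac{I}{2} - \frac{H}{2}$)
$l{\left(K \right)} = 294$
$u = 173$ ($u = \left(\left(\frac{1}{2} \cdot 11 - - \frac{11}{2}\right) + 231\right) - 69 = \left(\left(\frac{11}{2} + \frac{11}{2}\right) + 231\right) - 69 = \left(11 + 231\right) - 69 = 242 - 69 = 173$)
$Q{\left(b \right)} = \frac{1}{-460 + b}$
$\sqrt{Q{\left(u \right)} + l{\left(682 \right)}} = \sqrt{\frac{1}{-460 + 173} + 294} = \sqrt{\frac{1}{-287} + 294} = \sqrt{- \frac{1}{287} + 294} = \sqrt{\frac{84377}{287}} = \frac{\sqrt{24216199}}{287}$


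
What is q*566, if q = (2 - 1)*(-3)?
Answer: -1698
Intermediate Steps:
q = -3 (q = 1*(-3) = -3)
q*566 = -3*566 = -1698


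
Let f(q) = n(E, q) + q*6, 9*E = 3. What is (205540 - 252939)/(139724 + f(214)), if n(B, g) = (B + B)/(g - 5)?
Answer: -29719173/88412018 ≈ -0.33614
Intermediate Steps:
E = ⅓ (E = (⅑)*3 = ⅓ ≈ 0.33333)
n(B, g) = 2*B/(-5 + g) (n(B, g) = (2*B)/(-5 + g) = 2*B/(-5 + g))
f(q) = 6*q + 2/(3*(-5 + q)) (f(q) = 2*(⅓)/(-5 + q) + q*6 = 2/(3*(-5 + q)) + 6*q = 6*q + 2/(3*(-5 + q)))
(205540 - 252939)/(139724 + f(214)) = (205540 - 252939)/(139724 + 2*(1 + 9*214*(-5 + 214))/(3*(-5 + 214))) = -47399/(139724 + (⅔)*(1 + 9*214*209)/209) = -47399/(139724 + (⅔)*(1/209)*(1 + 402534)) = -47399/(139724 + (⅔)*(1/209)*402535) = -47399/(139724 + 805070/627) = -47399/88412018/627 = -47399*627/88412018 = -29719173/88412018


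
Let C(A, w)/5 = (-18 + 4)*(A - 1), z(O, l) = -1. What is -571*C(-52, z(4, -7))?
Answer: -2118410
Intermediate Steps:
C(A, w) = 70 - 70*A (C(A, w) = 5*((-18 + 4)*(A - 1)) = 5*(-14*(-1 + A)) = 5*(14 - 14*A) = 70 - 70*A)
-571*C(-52, z(4, -7)) = -571*(70 - 70*(-52)) = -571*(70 + 3640) = -571*3710 = -2118410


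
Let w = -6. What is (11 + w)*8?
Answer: 40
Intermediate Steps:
(11 + w)*8 = (11 - 6)*8 = 5*8 = 40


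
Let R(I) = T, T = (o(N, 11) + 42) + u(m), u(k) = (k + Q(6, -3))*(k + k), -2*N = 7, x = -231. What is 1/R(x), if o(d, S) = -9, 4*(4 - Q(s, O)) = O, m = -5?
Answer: 2/71 ≈ 0.028169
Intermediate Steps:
Q(s, O) = 4 - O/4
N = -7/2 (N = -1/2*7 = -7/2 ≈ -3.5000)
u(k) = 2*k*(19/4 + k) (u(k) = (k + (4 - 1/4*(-3)))*(k + k) = (k + (4 + 3/4))*(2*k) = (k + 19/4)*(2*k) = (19/4 + k)*(2*k) = 2*k*(19/4 + k))
T = 71/2 (T = (-9 + 42) + (1/2)*(-5)*(19 + 4*(-5)) = 33 + (1/2)*(-5)*(19 - 20) = 33 + (1/2)*(-5)*(-1) = 33 + 5/2 = 71/2 ≈ 35.500)
R(I) = 71/2
1/R(x) = 1/(71/2) = 2/71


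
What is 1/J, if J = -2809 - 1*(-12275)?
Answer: 1/9466 ≈ 0.00010564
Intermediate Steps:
J = 9466 (J = -2809 + 12275 = 9466)
1/J = 1/9466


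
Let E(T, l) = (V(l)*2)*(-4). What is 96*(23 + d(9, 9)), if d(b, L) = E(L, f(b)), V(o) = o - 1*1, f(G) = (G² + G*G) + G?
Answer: -128352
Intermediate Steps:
f(G) = G + 2*G² (f(G) = (G² + G²) + G = 2*G² + G = G + 2*G²)
V(o) = -1 + o (V(o) = o - 1 = -1 + o)
E(T, l) = 8 - 8*l (E(T, l) = ((-1 + l)*2)*(-4) = (-2 + 2*l)*(-4) = 8 - 8*l)
d(b, L) = 8 - 8*b*(1 + 2*b)
96*(23 + d(9, 9)) = 96*(23 + (8 - 8*9*(1 + 2*9))) = 96*(23 + (8 - 8*9*(1 + 18))) = 96*(23 + (8 - 8*9*19)) = 96*(23 + (8 - 1368)) = 96*(23 - 1360) = 96*(-1337) = -128352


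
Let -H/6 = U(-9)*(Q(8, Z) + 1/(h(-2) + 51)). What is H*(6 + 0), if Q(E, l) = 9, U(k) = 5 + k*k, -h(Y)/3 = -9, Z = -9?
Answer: -362748/13 ≈ -27904.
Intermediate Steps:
h(Y) = 27 (h(Y) = -3*(-9) = 27)
U(k) = 5 + k**2
H = -60458/13 (H = -6*(5 + (-9)**2)*(9 + 1/(27 + 51)) = -6*(5 + 81)*(9 + 1/78) = -516*(9 + 1/78) = -516*703/78 = -6*30229/39 = -60458/13 ≈ -4650.6)
H*(6 + 0) = -60458*(6 + 0)/13 = -60458/13*6 = -362748/13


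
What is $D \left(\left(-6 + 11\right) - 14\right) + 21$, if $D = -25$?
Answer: $246$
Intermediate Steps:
$D \left(\left(-6 + 11\right) - 14\right) + 21 = - 25 \left(\left(-6 + 11\right) - 14\right) + 21 = - 25 \left(5 - 14\right) + 21 = \left(-25\right) \left(-9\right) + 21 = 225 + 21 = 246$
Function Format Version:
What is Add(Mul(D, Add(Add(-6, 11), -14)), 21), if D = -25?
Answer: 246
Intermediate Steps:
Add(Mul(D, Add(Add(-6, 11), -14)), 21) = Add(Mul(-25, Add(Add(-6, 11), -14)), 21) = Add(Mul(-25, Add(5, -14)), 21) = Add(Mul(-25, -9), 21) = Add(225, 21) = 246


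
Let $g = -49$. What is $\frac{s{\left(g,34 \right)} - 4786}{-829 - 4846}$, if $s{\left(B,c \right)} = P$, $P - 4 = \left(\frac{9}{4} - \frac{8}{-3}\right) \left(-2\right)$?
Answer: $\frac{28751}{34050} \approx 0.84438$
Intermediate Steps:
$P = - \frac{35}{6}$ ($P = 4 + \left(\frac{9}{4} - \frac{8}{-3}\right) \left(-2\right) = 4 + \left(9 \cdot \frac{1}{4} - - \frac{8}{3}\right) \left(-2\right) = 4 + \left(\frac{9}{4} + \frac{8}{3}\right) \left(-2\right) = 4 + \frac{59}{12} \left(-2\right) = 4 - \frac{59}{6} = - \frac{35}{6} \approx -5.8333$)
$s{\left(B,c \right)} = - \frac{35}{6}$
$\frac{s{\left(g,34 \right)} - 4786}{-829 - 4846} = \frac{- \frac{35}{6} - 4786}{-829 - 4846} = - \frac{28751}{6 \left(-5675\right)} = \left(- \frac{28751}{6}\right) \left(- \frac{1}{5675}\right) = \frac{28751}{34050}$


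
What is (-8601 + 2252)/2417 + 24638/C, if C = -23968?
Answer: -105861439/28965328 ≈ -3.6548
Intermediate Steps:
(-8601 + 2252)/2417 + 24638/C = (-8601 + 2252)/2417 + 24638/(-23968) = -6349*1/2417 + 24638*(-1/23968) = -6349/2417 - 12319/11984 = -105861439/28965328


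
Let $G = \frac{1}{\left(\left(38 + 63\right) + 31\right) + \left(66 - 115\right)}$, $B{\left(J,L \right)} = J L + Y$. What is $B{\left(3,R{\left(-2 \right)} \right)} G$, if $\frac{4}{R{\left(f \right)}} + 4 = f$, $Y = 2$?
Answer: $0$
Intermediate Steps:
$R{\left(f \right)} = \frac{4}{-4 + f}$
$B{\left(J,L \right)} = 2 + J L$ ($B{\left(J,L \right)} = J L + 2 = 2 + J L$)
$G = \frac{1}{83}$ ($G = \frac{1}{\left(101 + 31\right) - 49} = \frac{1}{132 - 49} = \frac{1}{83} \approx 0.012048$)
$B{\left(3,R{\left(-2 \right)} \right)} G = \left(2 + 3 \frac{4}{-4 - 2}\right) \frac{1}{83} = \left(2 + 3 \frac{4}{-6}\right) \frac{1}{83} = \left(2 + 3 \cdot 4 \left(- \frac{1}{6}\right)\right) \frac{1}{83} = \left(2 + 3 \left(- \frac{2}{3}\right)\right) \frac{1}{83} = \left(2 - 2\right) \frac{1}{83} = 0 \cdot \frac{1}{83} = 0$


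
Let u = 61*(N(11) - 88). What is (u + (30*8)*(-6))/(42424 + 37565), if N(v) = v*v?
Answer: 191/26663 ≈ 0.0071635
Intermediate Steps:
N(v) = v**2
u = 2013 (u = 61*(11**2 - 88) = 61*(121 - 88) = 61*33 = 2013)
(u + (30*8)*(-6))/(42424 + 37565) = (2013 + (30*8)*(-6))/(42424 + 37565) = (2013 + 240*(-6))/79989 = (2013 - 1440)*(1/79989) = 573*(1/79989) = 191/26663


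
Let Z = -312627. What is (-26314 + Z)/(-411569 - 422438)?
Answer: 338941/834007 ≈ 0.40640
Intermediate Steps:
(-26314 + Z)/(-411569 - 422438) = (-26314 - 312627)/(-411569 - 422438) = -338941/(-834007) = -338941*(-1/834007) = 338941/834007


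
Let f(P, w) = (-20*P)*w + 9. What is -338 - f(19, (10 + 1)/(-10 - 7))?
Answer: -10079/17 ≈ -592.88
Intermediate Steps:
f(P, w) = 9 - 20*P*w (f(P, w) = -20*P*w + 9 = 9 - 20*P*w)
-338 - f(19, (10 + 1)/(-10 - 7)) = -338 - (9 - 20*19*(10 + 1)/(-10 - 7)) = -338 - (9 - 20*19*11/(-17)) = -338 - (9 - 20*19*11*(-1/17)) = -338 - (9 - 20*19*(-11/17)) = -338 - (9 + 4180/17) = -338 - 1*4333/17 = -338 - 4333/17 = -10079/17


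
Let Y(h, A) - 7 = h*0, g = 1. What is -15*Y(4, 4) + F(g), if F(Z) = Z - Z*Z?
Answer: -105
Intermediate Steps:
F(Z) = Z - Z**2
Y(h, A) = 7 (Y(h, A) = 7 + h*0 = 7 + 0 = 7)
-15*Y(4, 4) + F(g) = -15*7 + 1*(1 - 1*1) = -105 + 1*(1 - 1) = -105 + 1*0 = -105 + 0 = -105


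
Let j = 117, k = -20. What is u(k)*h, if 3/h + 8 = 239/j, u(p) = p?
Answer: 7020/697 ≈ 10.072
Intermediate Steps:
h = -351/697 (h = 3/(-8 + 239/117) = 3/(-697/117) = 3*(-117/697) = -351/697 ≈ -0.50359)
u(k)*h = -20*(-351/697) = 7020/697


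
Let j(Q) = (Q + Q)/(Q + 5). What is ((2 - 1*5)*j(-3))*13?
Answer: 117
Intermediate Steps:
j(Q) = 2*Q/(5 + Q) (j(Q) = (2*Q)/(5 + Q) = 2*Q/(5 + Q))
((2 - 1*5)*j(-3))*13 = ((2 - 1*5)*(2*(-3)/(5 - 3)))*13 = ((2 - 5)*(2*(-3)/2))*13 = -6*(-3)/2*13 = -3*(-3)*13 = 9*13 = 117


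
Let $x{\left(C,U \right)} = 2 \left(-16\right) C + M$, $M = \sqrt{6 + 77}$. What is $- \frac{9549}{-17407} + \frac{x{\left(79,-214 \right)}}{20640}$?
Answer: $\frac{4783952}{11227515} + \frac{\sqrt{83}}{20640} \approx 0.42653$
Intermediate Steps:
$M = \sqrt{83} \approx 9.1104$
$x{\left(C,U \right)} = \sqrt{83} - 32 C$ ($x{\left(C,U \right)} = 2 \left(-16\right) C + \sqrt{83} = - 32 C + \sqrt{83} = \sqrt{83} - 32 C$)
$- \frac{9549}{-17407} + \frac{x{\left(79,-214 \right)}}{20640} = - \frac{9549}{-17407} + \frac{\sqrt{83} - 2528}{20640} = \left(-9549\right) \left(- \frac{1}{17407}\right) + \left(\sqrt{83} - 2528\right) \frac{1}{20640} = \frac{9549}{17407} + \left(-2528 + \sqrt{83}\right) \frac{1}{20640} = \frac{9549}{17407} - \left(\frac{79}{645} - \frac{\sqrt{83}}{20640}\right) = \frac{4783952}{11227515} + \frac{\sqrt{83}}{20640}$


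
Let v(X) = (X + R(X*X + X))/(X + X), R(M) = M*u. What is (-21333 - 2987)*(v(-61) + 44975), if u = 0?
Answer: -1093804160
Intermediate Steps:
R(M) = 0 (R(M) = M*0 = 0)
v(X) = 1/2 (v(X) = (X + 0)/(X + X) = X/((2*X)) = X*(1/(2*X)) = 1/2)
(-21333 - 2987)*(v(-61) + 44975) = (-21333 - 2987)*(1/2 + 44975) = -24320*89951/2 = -1093804160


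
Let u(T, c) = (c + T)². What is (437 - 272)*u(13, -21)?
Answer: 10560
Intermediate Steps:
u(T, c) = (T + c)²
(437 - 272)*u(13, -21) = (437 - 272)*(13 - 21)² = 165*(-8)² = 165*64 = 10560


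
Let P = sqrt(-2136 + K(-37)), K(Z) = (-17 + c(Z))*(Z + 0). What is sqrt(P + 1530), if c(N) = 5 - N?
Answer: sqrt(1530 + I*sqrt(3061)) ≈ 39.122 + 0.7071*I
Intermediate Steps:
K(Z) = Z*(-12 - Z) (K(Z) = (-17 + (5 - Z))*(Z + 0) = (-12 - Z)*Z = Z*(-12 - Z))
P = I*sqrt(3061) (P = sqrt(-2136 - 1*(-37)*(12 - 37)) = sqrt(-2136 - 1*(-37)*(-25)) = sqrt(-2136 - 925) = sqrt(-3061) = I*sqrt(3061) ≈ 55.326*I)
sqrt(P + 1530) = sqrt(I*sqrt(3061) + 1530) = sqrt(1530 + I*sqrt(3061))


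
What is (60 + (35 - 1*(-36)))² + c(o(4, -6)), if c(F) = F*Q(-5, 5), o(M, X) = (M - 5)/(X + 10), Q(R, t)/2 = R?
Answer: 34327/2 ≈ 17164.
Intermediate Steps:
Q(R, t) = 2*R
o(M, X) = (-5 + M)/(10 + X)
c(F) = -10*F (c(F) = F*(2*(-5)) = F*(-10) = -10*F)
(60 + (35 - 1*(-36)))² + c(o(4, -6)) = (60 + (35 - 1*(-36)))² - 10*(-5 + 4)/(10 - 6) = (60 + (35 + 36))² - 10*(-1)/4 = (60 + 71)² - 5*(-1)/2 = 131² - 10*(-¼) = 17161 + 5/2 = 34327/2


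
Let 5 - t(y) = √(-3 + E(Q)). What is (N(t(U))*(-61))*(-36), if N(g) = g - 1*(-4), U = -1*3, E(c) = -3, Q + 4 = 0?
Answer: 19764 - 2196*I*√6 ≈ 19764.0 - 5379.1*I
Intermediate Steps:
Q = -4 (Q = -4 + 0 = -4)
U = -3
t(y) = 5 - I*√6 (t(y) = 5 - √(-3 - 3) = 5 - √(-6) = 5 - I*√6)
N(g) = 4 + g (N(g) = g + 4 = 4 + g)
(N(t(U))*(-61))*(-36) = ((4 + (5 - I*√6))*(-61))*(-36) = ((9 - I*√6)*(-61))*(-36) = (-549 + 61*I*√6)*(-36) = 19764 - 2196*I*√6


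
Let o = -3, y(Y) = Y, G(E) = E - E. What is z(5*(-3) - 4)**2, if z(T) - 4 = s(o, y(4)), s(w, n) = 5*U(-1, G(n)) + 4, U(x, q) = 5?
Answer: 1089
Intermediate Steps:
G(E) = 0
s(w, n) = 29 (s(w, n) = 5*5 + 4 = 25 + 4 = 29)
z(T) = 33 (z(T) = 4 + 29 = 33)
z(5*(-3) - 4)**2 = 33**2 = 1089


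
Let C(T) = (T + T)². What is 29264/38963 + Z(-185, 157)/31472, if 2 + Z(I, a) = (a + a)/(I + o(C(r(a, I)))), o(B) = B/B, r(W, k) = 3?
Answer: 84718401553/112814405312 ≈ 0.75095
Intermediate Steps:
C(T) = 4*T² (C(T) = (2*T)² = 4*T²)
o(B) = 1
Z(I, a) = -2 + 2*a/(1 + I) (Z(I, a) = -2 + (a + a)/(I + 1) = -2 + (2*a)/(1 + I) = -2 + 2*a/(1 + I))
29264/38963 + Z(-185, 157)/31472 = 29264/38963 + (2*(-1 + 157 - 1*(-185))/(1 - 185))/31472 = 29264*(1/38963) + (2*(-1 + 157 + 185)/(-184))*(1/31472) = 29264/38963 + (2*(-1/184)*341)*(1/31472) = 29264/38963 - 341/92*1/31472 = 29264/38963 - 341/2895424 = 84718401553/112814405312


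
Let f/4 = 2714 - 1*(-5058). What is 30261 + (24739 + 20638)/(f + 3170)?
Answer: 1036726715/34258 ≈ 30262.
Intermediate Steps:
f = 31088 (f = 4*(2714 - 1*(-5058)) = 4*(2714 + 5058) = 4*7772 = 31088)
30261 + (24739 + 20638)/(f + 3170) = 30261 + (24739 + 20638)/(31088 + 3170) = 30261 + 45377/34258 = 1036726715/34258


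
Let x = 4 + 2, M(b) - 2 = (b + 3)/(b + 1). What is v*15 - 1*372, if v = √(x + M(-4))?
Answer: -372 + 25*√3 ≈ -328.70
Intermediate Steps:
M(b) = 2 + (3 + b)/(1 + b) (M(b) = 2 + (b + 3)/(b + 1) = 2 + (3 + b)/(1 + b))
x = 6
v = 5*√3/3 (v = √(6 + (5 + 3*(-4))/(1 - 4)) = √(6 + (5 - 12)/(-3)) = √(6 - ⅓*(-7)) = √(6 + 7/3) = √(25/3) = 5*√3/3 ≈ 2.8868)
v*15 - 1*372 = (5*√3/3)*15 - 1*372 = 25*√3 - 372 = -372 + 25*√3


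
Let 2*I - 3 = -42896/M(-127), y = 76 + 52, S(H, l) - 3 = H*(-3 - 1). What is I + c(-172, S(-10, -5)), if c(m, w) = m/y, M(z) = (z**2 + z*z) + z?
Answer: -525681/1028192 ≈ -0.51127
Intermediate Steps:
S(H, l) = 3 - 4*H (S(H, l) = 3 + H*(-3 - 1) = 3 + H*(-4) = 3 - 4*H)
y = 128
M(z) = z + 2*z**2 (M(z) = (z**2 + z**2) + z = 2*z**2 + z = z + 2*z**2)
c(m, w) = m/128
I = 53497/64262 (I = 3/2 + (-42896*(-1/(127*(1 + 2*(-127)))))/2 = 3/2 + (-42896*(-1/(127*(1 - 254))))/2 = 3/2 + (-42896/((-127*(-253))))/2 = 3/2 + (-42896/32131)/2 = 3/2 + (-42896*1/32131)/2 = 3/2 + (1/2)*(-42896/32131) = 3/2 - 21448/32131 = 53497/64262 ≈ 0.83248)
I + c(-172, S(-10, -5)) = 53497/64262 + (1/128)*(-172) = 53497/64262 - 43/32 = -525681/1028192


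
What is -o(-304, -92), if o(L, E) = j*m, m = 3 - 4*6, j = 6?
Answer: 126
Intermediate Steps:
m = -21 (m = 3 - 24 = -21)
o(L, E) = -126 (o(L, E) = 6*(-21) = -126)
-o(-304, -92) = -1*(-126) = 126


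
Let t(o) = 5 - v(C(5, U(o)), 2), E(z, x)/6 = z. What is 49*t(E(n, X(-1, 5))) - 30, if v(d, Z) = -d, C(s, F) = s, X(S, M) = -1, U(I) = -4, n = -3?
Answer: 460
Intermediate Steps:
E(z, x) = 6*z
t(o) = 10 (t(o) = 5 - (-1)*5 = 5 - 1*(-5) = 5 + 5 = 10)
49*t(E(n, X(-1, 5))) - 30 = 49*10 - 30 = 490 - 30 = 460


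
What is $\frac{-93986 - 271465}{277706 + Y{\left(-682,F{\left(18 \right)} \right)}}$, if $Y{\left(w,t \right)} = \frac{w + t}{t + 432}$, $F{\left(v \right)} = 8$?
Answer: $- \frac{80399220}{61094983} \approx -1.316$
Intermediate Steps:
$Y{\left(w,t \right)} = \frac{t + w}{432 + t}$
$\frac{-93986 - 271465}{277706 + Y{\left(-682,F{\left(18 \right)} \right)}} = \frac{-93986 - 271465}{277706 + \frac{8 - 682}{432 + 8}} = - \frac{365451}{277706 + \frac{1}{440} \left(-674\right)} = - \frac{365451}{277706 - \frac{337}{220}} = - \frac{365451}{\frac{61094983}{220}} = \left(-365451\right) \frac{220}{61094983} = - \frac{80399220}{61094983}$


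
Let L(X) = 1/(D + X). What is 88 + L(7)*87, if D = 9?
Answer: 1495/16 ≈ 93.438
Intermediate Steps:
L(X) = 1/(9 + X)
88 + L(7)*87 = 88 + 87/(9 + 7) = 88 + 87/16 = 1495/16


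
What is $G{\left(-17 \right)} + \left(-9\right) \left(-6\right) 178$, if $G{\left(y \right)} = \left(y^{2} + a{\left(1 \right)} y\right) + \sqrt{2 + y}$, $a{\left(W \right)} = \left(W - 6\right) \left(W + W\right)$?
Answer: $10071 + i \sqrt{15} \approx 10071.0 + 3.873 i$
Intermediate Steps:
$a{\left(W \right)} = 2 W \left(-6 + W\right)$ ($a{\left(W \right)} = \left(W - 6\right) 2 W = \left(-6 + W\right) 2 W = 2 W \left(-6 + W\right)$)
$G{\left(y \right)} = y^{2} + \sqrt{2 + y} - 10 y$ ($G{\left(y \right)} = \left(y^{2} + 2 \cdot 1 \left(-6 + 1\right) y\right) + \sqrt{2 + y} = \left(y^{2} + 2 \cdot 1 \left(-5\right) y\right) + \sqrt{2 + y} = \left(y^{2} - 10 y\right) + \sqrt{2 + y} = y^{2} + \sqrt{2 + y} - 10 y$)
$G{\left(-17 \right)} + \left(-9\right) \left(-6\right) 178 = \left(\left(-17\right)^{2} + \sqrt{2 - 17} - -170\right) + \left(-9\right) \left(-6\right) 178 = \left(289 + \sqrt{-15} + 170\right) + 54 \cdot 178 = \left(289 + i \sqrt{15} + 170\right) + 9612 = \left(459 + i \sqrt{15}\right) + 9612 = 10071 + i \sqrt{15}$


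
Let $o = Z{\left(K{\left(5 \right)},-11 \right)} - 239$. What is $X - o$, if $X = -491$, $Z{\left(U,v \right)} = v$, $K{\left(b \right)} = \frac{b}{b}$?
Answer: $-241$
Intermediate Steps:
$K{\left(b \right)} = 1$
$o = -250$ ($o = -11 - 239 = -250$)
$X - o = -491 - -250 = -491 + 250 = -241$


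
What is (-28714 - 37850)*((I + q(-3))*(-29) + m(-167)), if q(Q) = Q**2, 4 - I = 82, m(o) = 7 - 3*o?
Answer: -167009076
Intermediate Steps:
I = -78 (I = 4 - 1*82 = 4 - 82 = -78)
(-28714 - 37850)*((I + q(-3))*(-29) + m(-167)) = (-28714 - 37850)*((-78 + (-3)**2)*(-29) + (7 - 3*(-167))) = -66564*((-78 + 9)*(-29) + (7 + 501)) = -66564*(-69*(-29) + 508) = -66564*(2001 + 508) = -66564*2509 = -167009076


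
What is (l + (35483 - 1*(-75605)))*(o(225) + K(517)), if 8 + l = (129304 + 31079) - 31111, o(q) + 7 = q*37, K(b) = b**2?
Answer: 66242693664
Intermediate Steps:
o(q) = -7 + 37*q (o(q) = -7 + q*37 = -7 + 37*q)
l = 129264 (l = -8 + ((129304 + 31079) - 31111) = -8 + (160383 - 31111) = -8 + 129272 = 129264)
(l + (35483 - 1*(-75605)))*(o(225) + K(517)) = (129264 + (35483 - 1*(-75605)))*((-7 + 37*225) + 517**2) = (129264 + (35483 + 75605))*((-7 + 8325) + 267289) = (129264 + 111088)*(8318 + 267289) = 240352*275607 = 66242693664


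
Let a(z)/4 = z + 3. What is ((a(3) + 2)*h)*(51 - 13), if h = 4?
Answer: 3952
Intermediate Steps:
a(z) = 12 + 4*z (a(z) = 4*(z + 3) = 4*(3 + z) = 12 + 4*z)
((a(3) + 2)*h)*(51 - 13) = (((12 + 4*3) + 2)*4)*(51 - 13) = (((12 + 12) + 2)*4)*38 = ((24 + 2)*4)*38 = (26*4)*38 = 104*38 = 3952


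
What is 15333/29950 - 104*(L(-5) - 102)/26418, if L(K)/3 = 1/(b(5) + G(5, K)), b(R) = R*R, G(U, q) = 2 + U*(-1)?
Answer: 1324312089/1450568350 ≈ 0.91296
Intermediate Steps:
G(U, q) = 2 - U
b(R) = R**2
L(K) = 3/22 (L(K) = 3/(5**2 + (2 - 1*5)) = 3/(25 + (2 - 5)) = 3/(25 - 3) = 3/22)
15333/29950 - 104*(L(-5) - 102)/26418 = 15333/29950 - 104*(3/22 - 102)/26418 = 15333*(1/29950) - 104*(-2241/22)*(1/26418) = 15333/29950 + (116532/11)*(1/26418) = 15333/29950 + 19422/48433 = 1324312089/1450568350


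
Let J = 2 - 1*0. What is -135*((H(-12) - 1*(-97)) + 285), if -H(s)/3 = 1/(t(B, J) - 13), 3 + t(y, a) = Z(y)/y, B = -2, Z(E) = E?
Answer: -51597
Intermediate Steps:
J = 2 (J = 2 + 0 = 2)
t(y, a) = -2 (t(y, a) = -3 + y/y = -3 + 1 = -2)
H(s) = ⅕ (H(s) = -3/(-2 - 13) = -3/(-15) = -3*(-1/15) = ⅕)
-135*((H(-12) - 1*(-97)) + 285) = -135*((⅕ - 1*(-97)) + 285) = -135*((⅕ + 97) + 285) = -135*(486/5 + 285) = -135*1911/5 = -51597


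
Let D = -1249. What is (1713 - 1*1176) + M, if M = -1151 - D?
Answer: 635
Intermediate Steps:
M = 98 (M = -1151 - 1*(-1249) = -1151 + 1249 = 98)
(1713 - 1*1176) + M = (1713 - 1*1176) + 98 = (1713 - 1176) + 98 = 537 + 98 = 635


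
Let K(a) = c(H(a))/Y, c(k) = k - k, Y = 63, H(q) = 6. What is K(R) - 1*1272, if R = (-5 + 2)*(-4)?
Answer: -1272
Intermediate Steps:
R = 12 (R = -3*(-4) = 12)
c(k) = 0
K(a) = 0 (K(a) = 0/63 = 0*(1/63) = 0)
K(R) - 1*1272 = 0 - 1*1272 = 0 - 1272 = -1272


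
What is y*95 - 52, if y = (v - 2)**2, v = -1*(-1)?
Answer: 43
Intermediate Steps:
v = 1
y = 1 (y = (1 - 2)**2 = (-1)**2 = 1)
y*95 - 52 = 1*95 - 52 = 95 - 52 = 43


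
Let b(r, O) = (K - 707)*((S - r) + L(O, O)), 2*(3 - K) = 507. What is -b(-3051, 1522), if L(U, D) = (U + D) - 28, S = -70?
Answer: 11484255/2 ≈ 5.7421e+6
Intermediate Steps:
K = -501/2 (K = 3 - ½*507 = 3 - 507/2 = -501/2 ≈ -250.50)
L(U, D) = -28 + D + U (L(U, D) = (D + U) - 28 = -28 + D + U)
b(r, O) = 93835 - 1915*O + 1915*r/2 (b(r, O) = (-501/2 - 707)*((-70 - r) + (-28 + O + O)) = -1915*((-70 - r) + (-28 + 2*O))/2 = -1915*(-98 - r + 2*O)/2 = 93835 - 1915*O + 1915*r/2)
-b(-3051, 1522) = -(93835 - 1915*1522 + (1915/2)*(-3051)) = -(93835 - 2914630 - 5842665/2) = -1*(-11484255/2) = 11484255/2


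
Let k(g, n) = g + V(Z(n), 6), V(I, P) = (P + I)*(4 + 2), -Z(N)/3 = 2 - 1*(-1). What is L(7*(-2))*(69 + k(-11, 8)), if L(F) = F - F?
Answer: 0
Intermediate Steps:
Z(N) = -9 (Z(N) = -3*(2 - 1*(-1)) = -3*(2 + 1) = -3*3 = -9)
V(I, P) = 6*I + 6*P (V(I, P) = (I + P)*6 = 6*I + 6*P)
L(F) = 0
k(g, n) = -18 + g (k(g, n) = g + (6*(-9) + 6*6) = g + (-54 + 36) = g - 18 = -18 + g)
L(7*(-2))*(69 + k(-11, 8)) = 0*(69 + (-18 - 11)) = 0*(69 - 29) = 0*40 = 0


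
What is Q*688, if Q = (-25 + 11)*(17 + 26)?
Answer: -414176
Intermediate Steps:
Q = -602 (Q = -14*43 = -602)
Q*688 = -602*688 = -414176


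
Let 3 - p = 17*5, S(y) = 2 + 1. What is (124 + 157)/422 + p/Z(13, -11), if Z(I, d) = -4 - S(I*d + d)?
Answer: 36571/2954 ≈ 12.380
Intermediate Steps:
S(y) = 3
Z(I, d) = -7 (Z(I, d) = -4 - 1*3 = -4 - 3 = -7)
p = -82 (p = 3 - 17*5 = 3 - 1*85 = 3 - 85 = -82)
(124 + 157)/422 + p/Z(13, -11) = (124 + 157)/422 - 82/(-7) = 281*(1/422) - 82*(-1/7) = 281/422 + 82/7 = 36571/2954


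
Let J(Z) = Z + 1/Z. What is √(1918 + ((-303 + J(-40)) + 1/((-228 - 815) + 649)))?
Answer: √24449242510/3940 ≈ 39.686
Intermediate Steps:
√(1918 + ((-303 + J(-40)) + 1/((-228 - 815) + 649))) = √(1918 + ((-303 + (-40 + 1/(-40))) + 1/((-228 - 815) + 649))) = √(1918 + ((-303 + (-40 - 1/40)) + 1/(-1043 + 649))) = √(1918 + ((-303 - 1601/40) + 1/(-394))) = √(1918 + (-13721/40 - 1/394)) = √(1918 - 2703057/7880) = √(12410783/7880) = √24449242510/3940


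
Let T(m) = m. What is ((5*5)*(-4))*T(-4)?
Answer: 400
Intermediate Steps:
((5*5)*(-4))*T(-4) = ((5*5)*(-4))*(-4) = (25*(-4))*(-4) = -100*(-4) = 400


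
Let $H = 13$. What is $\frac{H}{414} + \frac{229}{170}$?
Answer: $\frac{24254}{17595} \approx 1.3785$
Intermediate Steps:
$\frac{H}{414} + \frac{229}{170} = \frac{13}{414} + \frac{229}{170} = \frac{24254}{17595}$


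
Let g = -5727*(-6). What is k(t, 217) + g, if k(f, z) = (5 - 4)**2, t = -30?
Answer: 34363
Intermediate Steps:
k(f, z) = 1 (k(f, z) = 1**2 = 1)
g = 34362
k(t, 217) + g = 1 + 34362 = 34363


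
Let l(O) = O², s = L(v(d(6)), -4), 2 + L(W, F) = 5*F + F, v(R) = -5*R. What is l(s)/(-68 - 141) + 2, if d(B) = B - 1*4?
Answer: -258/209 ≈ -1.2344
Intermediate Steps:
d(B) = -4 + B (d(B) = B - 4 = -4 + B)
L(W, F) = -2 + 6*F (L(W, F) = -2 + (5*F + F) = -2 + 6*F)
s = -26 (s = -2 + 6*(-4) = -2 - 24 = -26)
l(s)/(-68 - 141) + 2 = (-26)²/(-68 - 141) + 2 = 676/(-209) + 2 = 676*(-1/209) + 2 = -676/209 + 2 = -258/209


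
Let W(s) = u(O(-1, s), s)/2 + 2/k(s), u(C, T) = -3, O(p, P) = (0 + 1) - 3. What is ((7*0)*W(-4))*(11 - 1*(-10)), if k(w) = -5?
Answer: 0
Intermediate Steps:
O(p, P) = -2 (O(p, P) = 1 - 3 = -2)
W(s) = -19/10 (W(s) = -3/2 + 2/(-5) = -3*1/2 + 2*(-1/5) = -3/2 - 2/5 = -19/10)
((7*0)*W(-4))*(11 - 1*(-10)) = ((7*0)*(-19/10))*(11 - 1*(-10)) = (0*(-19/10))*(11 + 10) = 0*21 = 0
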